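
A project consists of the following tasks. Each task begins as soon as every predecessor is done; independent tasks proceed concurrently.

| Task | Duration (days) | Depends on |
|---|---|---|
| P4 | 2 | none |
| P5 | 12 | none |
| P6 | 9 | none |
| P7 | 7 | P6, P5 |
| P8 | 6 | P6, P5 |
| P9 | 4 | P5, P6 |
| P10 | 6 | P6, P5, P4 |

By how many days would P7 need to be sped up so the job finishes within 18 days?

1

Current finish: 19 days; target: 18.
P7 is on every critical path, so each day cut from P7 cuts the finish by one (this holds down to a finish of 18).
Need 19 − 18 = 1 day off P7 → P7 becomes 6 days, finish becomes 18.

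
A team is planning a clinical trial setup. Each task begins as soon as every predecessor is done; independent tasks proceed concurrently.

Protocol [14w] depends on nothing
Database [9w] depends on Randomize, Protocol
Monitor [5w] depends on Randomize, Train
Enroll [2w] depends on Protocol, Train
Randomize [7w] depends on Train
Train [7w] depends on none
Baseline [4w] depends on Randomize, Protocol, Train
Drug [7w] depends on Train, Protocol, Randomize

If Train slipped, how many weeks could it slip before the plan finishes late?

Critical path: Protocol→Database = 14+9 = 23, so the finish is 23 weeks.
Train finishes as early as 7 and must finish by 7.
So Train can slip 7 − 7 = 0 weeks.

0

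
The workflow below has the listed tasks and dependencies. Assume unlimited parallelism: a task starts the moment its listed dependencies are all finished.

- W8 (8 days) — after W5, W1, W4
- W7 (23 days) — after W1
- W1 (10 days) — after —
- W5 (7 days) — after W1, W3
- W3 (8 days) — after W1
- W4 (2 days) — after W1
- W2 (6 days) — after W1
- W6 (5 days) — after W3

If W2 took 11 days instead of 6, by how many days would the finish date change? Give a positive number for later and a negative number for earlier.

0

The binding path is W1→W3→W5→W8 = 10+8+7+8 = 33; finish at 33 days.
W2 is off the critical path — its longest chain is 16 days, giving 17 of slack.
No other chain overtakes it, so the finish is 33 days.
Change in finish: 33 − 33 = +0 days.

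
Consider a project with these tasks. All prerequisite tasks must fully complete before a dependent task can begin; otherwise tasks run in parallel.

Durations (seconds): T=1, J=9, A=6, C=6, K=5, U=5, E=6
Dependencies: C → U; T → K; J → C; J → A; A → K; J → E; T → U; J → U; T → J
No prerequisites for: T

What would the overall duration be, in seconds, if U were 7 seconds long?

The binding path is T→J→C→U = 1+9+6+5 = 21; finish at 21 seconds.
Since U is critical, the +2 change carries straight to that chain (now 23 seconds).
The critical path is still T→J→C→U; finish is now 23 seconds.

23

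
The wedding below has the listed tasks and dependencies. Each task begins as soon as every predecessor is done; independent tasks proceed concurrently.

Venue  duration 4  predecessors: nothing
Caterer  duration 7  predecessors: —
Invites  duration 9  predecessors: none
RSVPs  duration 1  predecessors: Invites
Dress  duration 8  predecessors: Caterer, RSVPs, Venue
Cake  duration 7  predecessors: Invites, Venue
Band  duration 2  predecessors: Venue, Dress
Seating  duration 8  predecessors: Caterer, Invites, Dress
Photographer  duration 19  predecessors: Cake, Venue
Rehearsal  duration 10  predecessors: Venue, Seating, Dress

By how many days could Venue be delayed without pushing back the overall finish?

6

Critical path: Invites→RSVPs→Dress→Seating→Rehearsal = 9+1+8+8+10 = 36, so the finish is 36 days.
Longest path through Venue: 30 days (earliest finish 4, latest finish 10).
Float = 36 − 30 = 6.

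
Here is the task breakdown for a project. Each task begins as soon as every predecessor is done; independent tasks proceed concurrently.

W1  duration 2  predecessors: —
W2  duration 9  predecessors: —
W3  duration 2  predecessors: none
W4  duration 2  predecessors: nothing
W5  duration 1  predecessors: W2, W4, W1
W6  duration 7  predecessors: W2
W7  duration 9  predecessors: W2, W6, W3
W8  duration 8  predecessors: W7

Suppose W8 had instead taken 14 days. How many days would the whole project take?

39

Critical path before the change: W2→W6→W7→W8 = 9+7+9+8 = 33 giving 33 days.
Since W8 is critical, the +6 change carries straight to that chain (now 39 days).
That remains the longest chain; total 39 days.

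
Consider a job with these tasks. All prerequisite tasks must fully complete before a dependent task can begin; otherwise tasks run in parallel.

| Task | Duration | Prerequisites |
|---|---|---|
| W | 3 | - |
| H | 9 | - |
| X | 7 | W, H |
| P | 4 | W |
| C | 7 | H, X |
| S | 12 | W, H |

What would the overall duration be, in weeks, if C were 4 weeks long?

Baseline: H→X→C = 9+7+7 = 23 → 23 weeks.
C is on the critical path; changing it to 4 makes that path 20 weeks.
New critical path: H→S = 9+12 = 21 ⇒ 21 weeks.

21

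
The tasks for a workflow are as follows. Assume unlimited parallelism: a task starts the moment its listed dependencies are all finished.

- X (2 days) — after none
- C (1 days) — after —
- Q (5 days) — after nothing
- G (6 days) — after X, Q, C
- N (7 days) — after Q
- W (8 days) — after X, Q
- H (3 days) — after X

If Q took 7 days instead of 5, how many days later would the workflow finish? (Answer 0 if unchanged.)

2

The binding path is Q→W = 5+8 = 13; finish at 13 days.
Q is on the critical path; changing it to 7 makes that path 15 days.
No other chain overtakes it, so the finish is 15 days.
Change in finish: 15 − 13 = +2 days.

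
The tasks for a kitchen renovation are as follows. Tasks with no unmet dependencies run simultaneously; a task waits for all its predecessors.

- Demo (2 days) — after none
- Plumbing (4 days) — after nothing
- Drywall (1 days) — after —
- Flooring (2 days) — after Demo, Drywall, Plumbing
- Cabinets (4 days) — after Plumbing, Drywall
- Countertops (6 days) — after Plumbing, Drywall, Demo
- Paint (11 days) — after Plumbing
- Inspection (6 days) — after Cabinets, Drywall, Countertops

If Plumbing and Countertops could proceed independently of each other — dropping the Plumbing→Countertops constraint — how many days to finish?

Before: longest chain Plumbing→Countertops→Inspection = 4+6+6 = 16, finish 16.
Without Plumbing→Countertops, Countertops's earliest start moves from 4 to 2.
The longest chain is now Plumbing→Paint = 4+11 = 15, so the schedule takes 15 days.

15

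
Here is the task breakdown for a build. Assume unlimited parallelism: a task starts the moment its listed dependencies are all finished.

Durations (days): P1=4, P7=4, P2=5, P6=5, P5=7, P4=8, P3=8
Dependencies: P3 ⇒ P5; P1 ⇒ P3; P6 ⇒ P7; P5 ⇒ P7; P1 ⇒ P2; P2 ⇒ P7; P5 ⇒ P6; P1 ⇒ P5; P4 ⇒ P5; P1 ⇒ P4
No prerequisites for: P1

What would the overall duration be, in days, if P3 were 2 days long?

Baseline: P1→P3→P5→P6→P7 = 4+8+7+5+4 = 28 → 28 days.
P3 lies on that path, so at 2 days the path becomes 22 days.
Now P1→P4→P5→P6→P7 = 4+8+7+5+4 = 28 is longest, so the finish becomes 28 days.

28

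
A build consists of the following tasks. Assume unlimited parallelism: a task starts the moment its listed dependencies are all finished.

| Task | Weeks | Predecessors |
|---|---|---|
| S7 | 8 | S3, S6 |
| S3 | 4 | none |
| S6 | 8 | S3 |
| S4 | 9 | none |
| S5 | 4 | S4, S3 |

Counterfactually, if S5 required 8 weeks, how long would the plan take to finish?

Critical path before the change: S3→S6→S7 = 4+8+8 = 20 giving 20 weeks.
S5 is off the critical path — its longest chain is 13 weeks, giving 7 of slack.
No other chain overtakes it, so the finish is 20 weeks.

20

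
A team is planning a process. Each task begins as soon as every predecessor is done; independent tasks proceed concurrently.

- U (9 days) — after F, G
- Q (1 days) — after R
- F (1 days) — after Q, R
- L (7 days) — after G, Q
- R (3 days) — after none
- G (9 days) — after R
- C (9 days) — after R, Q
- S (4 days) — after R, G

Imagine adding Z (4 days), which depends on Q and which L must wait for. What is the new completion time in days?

21

Originally the schedule takes 21 days.
With Z inserted, L now waits for max(G, Q, Z).
New critical path: R→G→U = 3+9+9 = 21 ⇒ 21 days.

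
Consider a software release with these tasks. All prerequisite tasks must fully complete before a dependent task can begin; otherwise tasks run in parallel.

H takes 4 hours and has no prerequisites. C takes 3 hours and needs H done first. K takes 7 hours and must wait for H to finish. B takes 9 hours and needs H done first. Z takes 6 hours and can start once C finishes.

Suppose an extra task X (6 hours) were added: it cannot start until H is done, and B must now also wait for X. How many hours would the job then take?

19

Originally the job takes 13 hours.
With X inserted, B now waits for max(H, X).
New critical path: H→X→B = 4+6+9 = 19 ⇒ 19 hours.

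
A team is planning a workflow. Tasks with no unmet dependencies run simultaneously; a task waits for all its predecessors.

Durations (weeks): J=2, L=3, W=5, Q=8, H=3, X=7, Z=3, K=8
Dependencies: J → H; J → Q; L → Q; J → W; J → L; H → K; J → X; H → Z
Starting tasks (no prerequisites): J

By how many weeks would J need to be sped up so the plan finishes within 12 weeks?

1

Current finish: 13 weeks; target: 12.
J is on every critical path, so each week cut from J cuts the finish by one (this holds down to a finish of 12).
Need 13 − 12 = 1 week off J → J becomes 1 week, finish becomes 12.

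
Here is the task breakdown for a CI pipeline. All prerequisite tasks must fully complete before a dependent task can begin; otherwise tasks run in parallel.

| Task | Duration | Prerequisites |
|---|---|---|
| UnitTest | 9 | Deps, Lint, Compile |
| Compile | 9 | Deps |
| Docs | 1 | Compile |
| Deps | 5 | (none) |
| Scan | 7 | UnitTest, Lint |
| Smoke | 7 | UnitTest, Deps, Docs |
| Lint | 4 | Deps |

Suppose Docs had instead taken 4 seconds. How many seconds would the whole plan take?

30

As given, the longest chain is Deps→Compile→UnitTest→Scan = 5+9+9+7 = 30, so the finish is 30 seconds.
The longest path through Docs is only 22 seconds, so Docs has float 8.
The critical path is still Deps→Compile→UnitTest→Scan; finish is now 30 seconds.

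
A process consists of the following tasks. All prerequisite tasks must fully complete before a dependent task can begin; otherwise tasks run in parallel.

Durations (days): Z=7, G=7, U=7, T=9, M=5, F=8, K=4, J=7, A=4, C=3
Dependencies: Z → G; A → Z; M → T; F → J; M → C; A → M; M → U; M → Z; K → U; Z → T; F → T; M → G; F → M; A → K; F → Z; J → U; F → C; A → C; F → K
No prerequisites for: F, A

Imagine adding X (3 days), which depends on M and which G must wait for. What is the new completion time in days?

Originally the process takes 29 days.
With X inserted, G now waits for max(M, Z, X).
New critical path: F→M→Z→T = 8+5+7+9 = 29 ⇒ 29 days.

29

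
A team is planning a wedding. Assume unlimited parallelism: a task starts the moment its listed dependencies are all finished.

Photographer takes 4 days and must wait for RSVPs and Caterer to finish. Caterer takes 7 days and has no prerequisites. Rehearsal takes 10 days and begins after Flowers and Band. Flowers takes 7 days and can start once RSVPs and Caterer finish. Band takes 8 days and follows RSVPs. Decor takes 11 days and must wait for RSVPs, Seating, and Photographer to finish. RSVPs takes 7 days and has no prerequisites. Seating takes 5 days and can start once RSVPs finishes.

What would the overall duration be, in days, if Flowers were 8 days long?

Critical path before the change: RSVPs→Band→Rehearsal = 7+8+10 = 25 giving 25 days.
Flowers has 1 day of float (longest path through it is 24).
Now Caterer→Flowers→Rehearsal = 7+8+10 = 25 is longest, so the finish becomes 25 days.

25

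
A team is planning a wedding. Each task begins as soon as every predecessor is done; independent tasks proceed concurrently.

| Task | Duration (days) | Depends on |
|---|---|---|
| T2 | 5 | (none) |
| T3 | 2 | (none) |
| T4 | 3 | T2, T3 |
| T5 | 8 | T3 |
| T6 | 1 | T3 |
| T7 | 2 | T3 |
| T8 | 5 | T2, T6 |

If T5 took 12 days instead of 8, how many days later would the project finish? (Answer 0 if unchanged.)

4

The binding path is T3→T5 = 2+8 = 10; finish at 10 days.
Since T5 is critical, the +4 change carries straight to that chain (now 14 days).
No other chain overtakes it, so the finish is 14 days.
Change in finish: 14 − 10 = +4 days.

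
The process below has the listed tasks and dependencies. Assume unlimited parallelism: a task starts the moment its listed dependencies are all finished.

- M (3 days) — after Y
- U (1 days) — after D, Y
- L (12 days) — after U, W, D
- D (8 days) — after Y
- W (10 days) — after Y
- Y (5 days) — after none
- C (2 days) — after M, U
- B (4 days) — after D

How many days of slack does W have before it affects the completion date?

0

Y→W→L = 5+10+12 = 27 sets the makespan at 27 days.
W finishes as early as 15 and must finish by 15.
So W can slip 15 − 15 = 0 days.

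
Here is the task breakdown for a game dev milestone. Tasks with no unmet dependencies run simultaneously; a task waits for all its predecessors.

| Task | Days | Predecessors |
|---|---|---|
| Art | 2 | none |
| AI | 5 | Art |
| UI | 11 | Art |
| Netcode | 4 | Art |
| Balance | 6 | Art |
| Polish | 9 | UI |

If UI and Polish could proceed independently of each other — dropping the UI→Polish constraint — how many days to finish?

Before: longest chain Art→UI→Polish = 2+11+9 = 22, finish 22.
Without UI→Polish, Polish's earliest start moves from 13 to 0.
The longest chain is now Art→UI = 2+11 = 13, so the game dev milestone takes 13 days.

13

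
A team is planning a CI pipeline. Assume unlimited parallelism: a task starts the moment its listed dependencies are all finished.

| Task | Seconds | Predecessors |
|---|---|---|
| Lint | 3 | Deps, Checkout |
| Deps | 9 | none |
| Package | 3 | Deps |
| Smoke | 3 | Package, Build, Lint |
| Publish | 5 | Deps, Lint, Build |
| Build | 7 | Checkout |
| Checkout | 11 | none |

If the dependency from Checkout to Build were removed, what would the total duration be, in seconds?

Original critical path: Checkout→Build→Publish = 11+7+5 = 23 ⇒ 23 seconds.
Without Checkout→Build, Build's earliest start moves from 11 to 0.
The longest chain is now Checkout→Lint→Publish = 11+3+5 = 19, so the CI pipeline takes 19 seconds.

19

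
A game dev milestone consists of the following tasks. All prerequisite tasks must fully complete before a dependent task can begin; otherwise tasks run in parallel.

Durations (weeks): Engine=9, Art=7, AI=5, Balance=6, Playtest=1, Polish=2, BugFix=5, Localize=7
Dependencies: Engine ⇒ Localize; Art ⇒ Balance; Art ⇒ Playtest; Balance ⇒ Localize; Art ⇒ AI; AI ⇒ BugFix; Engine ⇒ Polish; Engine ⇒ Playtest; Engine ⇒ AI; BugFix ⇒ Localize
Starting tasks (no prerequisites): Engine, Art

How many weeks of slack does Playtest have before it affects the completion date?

The longest chain is Engine→AI→BugFix→Localize = 9+5+5+7 = 26; overall finish 26 weeks.
Longest path through Playtest: 10 weeks (earliest finish 10, latest finish 26).
So Playtest can slip 26 − 10 = 16 weeks.

16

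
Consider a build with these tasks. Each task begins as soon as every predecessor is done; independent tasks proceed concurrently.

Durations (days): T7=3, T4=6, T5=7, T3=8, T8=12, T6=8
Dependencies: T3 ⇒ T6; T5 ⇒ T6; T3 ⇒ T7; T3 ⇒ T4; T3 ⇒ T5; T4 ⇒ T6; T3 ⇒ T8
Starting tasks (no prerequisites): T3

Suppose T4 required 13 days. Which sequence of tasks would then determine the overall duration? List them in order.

The binding path is T3→T5→T6 = 8+7+8 = 23; finish at 23 days.
T4 is off the critical path — its longest chain is 22 days, giving 1 of slack.
Now T3→T4→T6 = 8+13+8 = 29 is longest, so the finish becomes 29 days.

T3, T4, T6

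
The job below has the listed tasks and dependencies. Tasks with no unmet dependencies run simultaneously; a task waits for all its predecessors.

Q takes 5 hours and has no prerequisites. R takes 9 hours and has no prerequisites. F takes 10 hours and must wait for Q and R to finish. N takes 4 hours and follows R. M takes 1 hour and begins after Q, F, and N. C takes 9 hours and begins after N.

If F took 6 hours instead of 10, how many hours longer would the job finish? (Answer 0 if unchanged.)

0

Baseline: R→N→C = 9+4+9 = 22 → 22 hours.
F is off the critical path — its longest chain is 20 hours, giving 2 of slack.
That remains the longest chain; total 22 hours.
Change in finish: 22 − 22 = +0 hours.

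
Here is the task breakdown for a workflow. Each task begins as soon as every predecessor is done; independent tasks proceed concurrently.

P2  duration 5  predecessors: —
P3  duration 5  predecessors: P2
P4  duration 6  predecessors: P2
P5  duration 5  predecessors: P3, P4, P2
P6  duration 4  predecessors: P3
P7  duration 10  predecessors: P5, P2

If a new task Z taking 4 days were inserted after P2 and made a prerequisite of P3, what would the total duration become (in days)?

Originally the schedule takes 26 days.
With Z inserted, P3 now waits for max(P2, Z).
New critical path: P2→Z→P3→P5→P7 = 5+4+5+5+10 = 29 ⇒ 29 days.

29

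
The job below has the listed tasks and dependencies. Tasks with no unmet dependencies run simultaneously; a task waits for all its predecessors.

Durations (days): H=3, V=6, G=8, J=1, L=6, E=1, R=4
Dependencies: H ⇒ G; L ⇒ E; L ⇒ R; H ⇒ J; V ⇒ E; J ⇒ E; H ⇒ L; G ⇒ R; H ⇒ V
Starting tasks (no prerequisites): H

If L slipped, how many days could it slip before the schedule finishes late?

2

The longest chain is H→G→R = 3+8+4 = 15; overall finish 15 days.
Longest path through L: 13 days (earliest finish 9, latest finish 11).
Slack of L = 5 − 3 = 2 days.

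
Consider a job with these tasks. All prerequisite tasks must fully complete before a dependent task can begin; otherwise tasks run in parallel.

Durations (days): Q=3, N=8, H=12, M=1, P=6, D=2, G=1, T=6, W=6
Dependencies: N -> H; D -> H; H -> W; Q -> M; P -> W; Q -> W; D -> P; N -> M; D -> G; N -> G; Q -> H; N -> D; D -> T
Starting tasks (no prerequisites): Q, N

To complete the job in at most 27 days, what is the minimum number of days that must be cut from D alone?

Current finish: 28 days; target: 27.
D is on every critical path, so each day cut from D cuts the finish by one (this holds down to a finish of 27).
Need 28 − 27 = 1 day off D → D becomes 1 day, finish becomes 27.

1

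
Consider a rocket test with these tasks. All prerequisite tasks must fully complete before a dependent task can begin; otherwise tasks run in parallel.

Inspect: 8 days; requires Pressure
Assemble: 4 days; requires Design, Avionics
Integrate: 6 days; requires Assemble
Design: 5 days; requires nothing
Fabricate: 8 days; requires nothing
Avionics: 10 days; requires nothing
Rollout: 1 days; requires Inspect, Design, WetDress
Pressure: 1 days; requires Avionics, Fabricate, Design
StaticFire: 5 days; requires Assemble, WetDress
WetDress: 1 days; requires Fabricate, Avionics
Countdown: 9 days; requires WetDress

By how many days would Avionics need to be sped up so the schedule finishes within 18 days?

Current finish: 20 days; target: 18.
Avionics is on every critical path, so each day cut from Avionics cuts the finish by one (this holds down to a finish of 18).
Need 20 − 18 = 2 days off Avionics → Avionics becomes 8 days, finish becomes 18.

2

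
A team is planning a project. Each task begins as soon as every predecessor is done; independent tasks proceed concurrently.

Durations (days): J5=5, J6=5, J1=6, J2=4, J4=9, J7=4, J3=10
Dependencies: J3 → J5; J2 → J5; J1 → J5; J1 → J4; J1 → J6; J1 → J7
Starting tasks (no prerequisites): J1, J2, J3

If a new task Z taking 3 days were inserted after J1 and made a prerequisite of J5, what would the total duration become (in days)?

15

Originally the project takes 15 days.
With Z inserted, J5 now waits for max(J1, J2, J3, Z).
New critical path: J1→J4 = 6+9 = 15 ⇒ 15 days.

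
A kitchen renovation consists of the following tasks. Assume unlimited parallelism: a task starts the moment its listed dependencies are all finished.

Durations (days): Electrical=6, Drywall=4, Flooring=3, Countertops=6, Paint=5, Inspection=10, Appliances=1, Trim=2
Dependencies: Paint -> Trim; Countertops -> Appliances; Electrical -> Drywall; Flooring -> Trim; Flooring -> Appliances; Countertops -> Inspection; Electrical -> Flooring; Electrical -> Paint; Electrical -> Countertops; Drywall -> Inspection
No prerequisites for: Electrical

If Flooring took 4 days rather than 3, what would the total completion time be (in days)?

22

Baseline: Electrical→Countertops→Inspection = 6+6+10 = 22 → 22 days.
The longest path through Flooring is only 11 days, so Flooring has float 11.
No other chain overtakes it, so the finish is 22 days.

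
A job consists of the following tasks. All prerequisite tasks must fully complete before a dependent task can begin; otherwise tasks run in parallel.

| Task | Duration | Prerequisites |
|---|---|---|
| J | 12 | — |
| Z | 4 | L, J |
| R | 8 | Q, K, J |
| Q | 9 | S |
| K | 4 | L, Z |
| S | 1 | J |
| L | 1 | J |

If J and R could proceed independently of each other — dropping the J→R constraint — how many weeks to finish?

30

Original critical path: J→S→Q→R = 12+1+9+8 = 30 ⇒ 30 weeks.
Dropping J→R doesn't change R's earliest start (22); another predecessor still binds.
The longest chain is now J→S→Q→R = 12+1+9+8 = 30, so the plan takes 30 weeks.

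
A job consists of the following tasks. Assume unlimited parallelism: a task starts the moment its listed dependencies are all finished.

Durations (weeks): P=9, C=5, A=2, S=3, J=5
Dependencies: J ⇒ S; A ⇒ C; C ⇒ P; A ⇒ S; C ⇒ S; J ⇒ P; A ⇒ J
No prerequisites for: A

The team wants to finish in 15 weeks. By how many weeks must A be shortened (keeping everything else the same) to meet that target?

Current finish: 16 weeks; target: 15.
A is on every critical path, so each week cut from A cuts the finish by one (this holds down to a finish of 15).
Need 16 − 15 = 1 week off A → A becomes 1 week, finish becomes 15.

1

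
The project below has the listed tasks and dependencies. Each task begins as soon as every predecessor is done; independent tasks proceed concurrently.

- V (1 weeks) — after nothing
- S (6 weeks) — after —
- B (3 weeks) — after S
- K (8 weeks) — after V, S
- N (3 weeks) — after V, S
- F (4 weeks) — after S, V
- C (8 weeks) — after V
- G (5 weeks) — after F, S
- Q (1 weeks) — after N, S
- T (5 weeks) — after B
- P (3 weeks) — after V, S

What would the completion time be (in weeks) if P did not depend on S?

15

Original critical path: S→F→G = 6+4+5 = 15 ⇒ 15 weeks.
Without S→P, P's earliest start moves from 6 to 1.
After: S→F→G = 6+4+5 = 15 → 15 weeks.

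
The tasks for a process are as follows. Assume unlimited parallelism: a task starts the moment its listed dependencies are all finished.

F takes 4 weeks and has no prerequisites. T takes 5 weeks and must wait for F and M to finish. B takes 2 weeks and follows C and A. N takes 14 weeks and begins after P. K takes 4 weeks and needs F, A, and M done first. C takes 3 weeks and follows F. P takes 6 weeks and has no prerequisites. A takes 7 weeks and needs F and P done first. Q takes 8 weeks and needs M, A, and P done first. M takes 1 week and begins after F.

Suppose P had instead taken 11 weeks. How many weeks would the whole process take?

Actual critical path: P→A→Q = 6+7+8 = 21 ⇒ 21 weeks.
Since P is critical, the +5 change carries straight to that chain (now 26 weeks).
The critical path is still P→A→Q; finish is now 26 weeks.

26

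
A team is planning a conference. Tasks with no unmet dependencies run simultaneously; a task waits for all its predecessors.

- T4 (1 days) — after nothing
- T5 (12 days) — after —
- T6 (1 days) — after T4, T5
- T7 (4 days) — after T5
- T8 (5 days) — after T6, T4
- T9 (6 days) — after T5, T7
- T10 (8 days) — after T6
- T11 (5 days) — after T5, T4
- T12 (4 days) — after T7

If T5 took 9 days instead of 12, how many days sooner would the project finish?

The binding path is T5→T7→T9 = 12+4+6 = 22; finish at 22 days.
T5 is on the critical path; changing it to 9 makes that path 19 days.
That remains the longest chain; total 19 days.
Change in finish: 19 − 22 = -3 days.

3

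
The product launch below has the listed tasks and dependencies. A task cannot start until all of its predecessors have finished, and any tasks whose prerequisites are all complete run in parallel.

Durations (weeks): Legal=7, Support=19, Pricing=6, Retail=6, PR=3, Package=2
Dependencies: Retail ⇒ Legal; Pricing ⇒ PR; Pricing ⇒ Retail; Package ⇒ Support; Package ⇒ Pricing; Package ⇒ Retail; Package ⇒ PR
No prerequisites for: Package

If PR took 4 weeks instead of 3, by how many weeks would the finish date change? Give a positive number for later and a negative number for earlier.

Baseline: Package→Pricing→Retail→Legal = 2+6+6+7 = 21 → 21 weeks.
PR is off the critical path — its longest chain is 11 weeks, giving 10 of slack.
The critical path is still Package→Pricing→Retail→Legal; finish is now 21 weeks.
Change in finish: 21 − 21 = +0 weeks.

0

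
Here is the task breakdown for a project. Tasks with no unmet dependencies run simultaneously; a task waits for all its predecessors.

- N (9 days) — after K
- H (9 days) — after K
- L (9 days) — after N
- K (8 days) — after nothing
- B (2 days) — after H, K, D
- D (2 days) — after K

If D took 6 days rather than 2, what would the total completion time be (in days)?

26

As given, the longest chain is K→N→L = 8+9+9 = 26, so the finish is 26 days.
The longest path through D is only 12 days, so D has float 14.
The critical path is still K→N→L; finish is now 26 days.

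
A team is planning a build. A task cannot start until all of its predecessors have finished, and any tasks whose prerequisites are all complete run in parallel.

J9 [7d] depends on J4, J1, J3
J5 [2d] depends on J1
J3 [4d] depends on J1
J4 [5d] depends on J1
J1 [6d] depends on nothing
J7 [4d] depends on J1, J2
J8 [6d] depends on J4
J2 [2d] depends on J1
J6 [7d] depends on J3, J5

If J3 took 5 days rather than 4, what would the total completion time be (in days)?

Actual critical path: J1→J4→J9 = 6+5+7 = 18 ⇒ 18 days.
The longest path through J3 is only 17 days, so J3 has float 1.
The binding chain switches to J1→J3→J6 = 6+5+7 = 18; finish 18 days.

18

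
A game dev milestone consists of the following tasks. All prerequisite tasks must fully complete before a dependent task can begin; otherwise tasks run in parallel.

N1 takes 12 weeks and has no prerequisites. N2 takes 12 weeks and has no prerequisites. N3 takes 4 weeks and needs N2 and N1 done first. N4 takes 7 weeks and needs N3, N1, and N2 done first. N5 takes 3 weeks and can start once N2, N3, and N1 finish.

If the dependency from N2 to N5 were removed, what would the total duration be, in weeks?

With the dependency in place, N1→N3→N4 = 12+4+7 = 23 sets the finish at 23 weeks.
Dropping N2→N5 doesn't change N5's earliest start (16); another predecessor still binds.
After: N1→N3→N4 = 12+4+7 = 23 → 23 weeks.

23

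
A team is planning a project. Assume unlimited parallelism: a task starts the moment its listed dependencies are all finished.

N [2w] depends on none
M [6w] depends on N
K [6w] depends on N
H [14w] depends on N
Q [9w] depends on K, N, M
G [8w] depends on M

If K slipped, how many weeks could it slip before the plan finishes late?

0

N→M→Q = 2+6+9 = 17 sets the makespan at 17 weeks.
K finishes as early as 8 and must finish by 8.
So K can slip 8 − 8 = 0 weeks.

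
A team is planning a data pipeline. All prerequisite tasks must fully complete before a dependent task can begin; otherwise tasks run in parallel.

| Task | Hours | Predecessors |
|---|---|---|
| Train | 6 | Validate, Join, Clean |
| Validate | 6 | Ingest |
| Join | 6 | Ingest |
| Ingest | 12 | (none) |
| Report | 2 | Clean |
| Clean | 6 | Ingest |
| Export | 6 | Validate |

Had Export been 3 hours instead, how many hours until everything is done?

Actual critical path: Ingest→Validate→Export = 12+6+6 = 24 ⇒ 24 hours.
Since Export is critical, the -3 change carries straight to that chain (now 21 hours).
Now Ingest→Clean→Train = 12+6+6 = 24 is longest, so the finish becomes 24 hours.

24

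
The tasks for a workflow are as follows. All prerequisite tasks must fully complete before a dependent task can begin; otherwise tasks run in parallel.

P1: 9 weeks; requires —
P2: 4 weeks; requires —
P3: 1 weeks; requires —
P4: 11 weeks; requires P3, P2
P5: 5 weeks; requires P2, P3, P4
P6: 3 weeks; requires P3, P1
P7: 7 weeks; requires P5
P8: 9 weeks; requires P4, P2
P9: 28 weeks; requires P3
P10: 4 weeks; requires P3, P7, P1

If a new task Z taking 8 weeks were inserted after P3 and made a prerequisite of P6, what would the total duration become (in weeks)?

Originally the schedule takes 31 weeks.
With Z inserted, P6 now waits for max(P3, P1, Z).
New critical path: P2→P4→P5→P7→P10 = 4+11+5+7+4 = 31 ⇒ 31 weeks.

31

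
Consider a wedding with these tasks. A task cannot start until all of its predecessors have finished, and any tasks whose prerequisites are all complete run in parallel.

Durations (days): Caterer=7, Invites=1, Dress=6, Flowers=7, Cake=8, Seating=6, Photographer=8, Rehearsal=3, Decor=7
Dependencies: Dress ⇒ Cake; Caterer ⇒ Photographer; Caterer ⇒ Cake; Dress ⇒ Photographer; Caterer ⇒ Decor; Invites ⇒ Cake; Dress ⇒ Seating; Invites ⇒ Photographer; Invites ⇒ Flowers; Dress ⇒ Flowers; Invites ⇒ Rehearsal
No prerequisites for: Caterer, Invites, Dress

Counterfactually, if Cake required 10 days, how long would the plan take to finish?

Baseline: Caterer→Cake = 7+8 = 15 → 15 days.
Cake is on the critical path; changing it to 10 makes that path 17 days.
That remains the longest chain; total 17 days.

17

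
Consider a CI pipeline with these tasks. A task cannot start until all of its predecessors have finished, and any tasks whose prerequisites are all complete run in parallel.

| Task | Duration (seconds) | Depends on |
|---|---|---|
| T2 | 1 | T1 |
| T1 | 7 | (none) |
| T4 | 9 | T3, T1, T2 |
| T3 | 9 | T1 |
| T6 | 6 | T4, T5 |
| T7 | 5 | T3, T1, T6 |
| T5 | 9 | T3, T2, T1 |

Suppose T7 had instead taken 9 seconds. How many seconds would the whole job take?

Critical path before the change: T1→T3→T4→T6→T7 = 7+9+9+6+5 = 36 giving 36 seconds.
Since T7 is critical, the +4 change carries straight to that chain (now 40 seconds).
The critical path is still T1→T3→T4→T6→T7; finish is now 40 seconds.

40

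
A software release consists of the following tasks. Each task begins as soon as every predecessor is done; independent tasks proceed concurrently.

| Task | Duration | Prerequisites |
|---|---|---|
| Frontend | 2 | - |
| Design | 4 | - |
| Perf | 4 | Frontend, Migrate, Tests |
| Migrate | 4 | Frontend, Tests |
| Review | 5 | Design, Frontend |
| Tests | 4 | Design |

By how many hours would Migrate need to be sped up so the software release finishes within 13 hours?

3

Current finish: 16 hours; target: 13.
Migrate is on every critical path, so each hour cut from Migrate cuts the finish by one (this holds down to a finish of 13).
Need 16 − 13 = 3 hours off Migrate → Migrate becomes 1 hour, finish becomes 13.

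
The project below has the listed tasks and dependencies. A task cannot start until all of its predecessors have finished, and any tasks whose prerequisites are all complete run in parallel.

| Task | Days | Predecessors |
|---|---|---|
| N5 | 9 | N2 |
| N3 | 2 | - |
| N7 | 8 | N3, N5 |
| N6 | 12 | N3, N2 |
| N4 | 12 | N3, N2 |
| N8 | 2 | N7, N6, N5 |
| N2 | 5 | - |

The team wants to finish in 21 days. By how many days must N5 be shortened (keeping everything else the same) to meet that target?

Current finish: 24 days; target: 21.
N5 is on every critical path, so each day cut from N5 cuts the finish by one (this holds down to a finish of 19).
Need 24 − 21 = 3 days off N5 → N5 becomes 6 days, finish becomes 21.

3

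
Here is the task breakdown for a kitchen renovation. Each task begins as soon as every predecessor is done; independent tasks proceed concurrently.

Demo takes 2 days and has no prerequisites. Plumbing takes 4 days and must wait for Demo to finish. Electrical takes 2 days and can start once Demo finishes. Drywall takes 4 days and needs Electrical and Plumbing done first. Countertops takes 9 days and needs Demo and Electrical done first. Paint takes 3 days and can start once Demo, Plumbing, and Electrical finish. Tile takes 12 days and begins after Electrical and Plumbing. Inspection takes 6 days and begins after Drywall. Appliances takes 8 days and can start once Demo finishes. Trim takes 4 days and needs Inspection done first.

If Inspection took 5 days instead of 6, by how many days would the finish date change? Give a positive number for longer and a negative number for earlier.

-1

Actual critical path: Demo→Plumbing→Drywall→Inspection→Trim = 2+4+4+6+4 = 20 ⇒ 20 days.
Inspection lies on that path, so at 5 days the path becomes 19 days.
The critical path is still Demo→Plumbing→Drywall→Inspection→Trim; finish is now 19 days.
Change in finish: 19 − 20 = -1 days.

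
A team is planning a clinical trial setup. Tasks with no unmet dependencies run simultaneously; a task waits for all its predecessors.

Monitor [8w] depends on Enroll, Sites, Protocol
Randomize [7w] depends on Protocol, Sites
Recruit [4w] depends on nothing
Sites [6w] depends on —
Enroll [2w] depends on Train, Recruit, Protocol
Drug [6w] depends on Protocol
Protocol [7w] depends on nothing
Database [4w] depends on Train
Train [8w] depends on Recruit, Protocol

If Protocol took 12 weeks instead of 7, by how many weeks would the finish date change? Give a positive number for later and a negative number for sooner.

Baseline: Protocol→Train→Enroll→Monitor = 7+8+2+8 = 25 → 25 weeks.
Protocol lies on that path, so at 12 weeks the path becomes 30 weeks.
No other chain overtakes it, so the finish is 30 weeks.
Change in finish: 30 − 25 = +5 weeks.

5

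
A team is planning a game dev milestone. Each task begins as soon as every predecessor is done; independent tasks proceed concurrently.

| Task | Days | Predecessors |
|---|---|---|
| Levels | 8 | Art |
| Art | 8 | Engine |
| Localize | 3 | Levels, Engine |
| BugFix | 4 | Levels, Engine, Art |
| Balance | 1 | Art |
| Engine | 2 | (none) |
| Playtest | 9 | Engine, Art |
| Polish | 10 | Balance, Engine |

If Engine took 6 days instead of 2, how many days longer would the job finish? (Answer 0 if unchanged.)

The binding path is Engine→Art→Levels→BugFix = 2+8+8+4 = 22; finish at 22 days.
Engine is on the critical path; changing it to 6 makes that path 26 days.
The critical path is still Engine→Art→Levels→BugFix; finish is now 26 days.
Change in finish: 26 − 22 = +4 days.

4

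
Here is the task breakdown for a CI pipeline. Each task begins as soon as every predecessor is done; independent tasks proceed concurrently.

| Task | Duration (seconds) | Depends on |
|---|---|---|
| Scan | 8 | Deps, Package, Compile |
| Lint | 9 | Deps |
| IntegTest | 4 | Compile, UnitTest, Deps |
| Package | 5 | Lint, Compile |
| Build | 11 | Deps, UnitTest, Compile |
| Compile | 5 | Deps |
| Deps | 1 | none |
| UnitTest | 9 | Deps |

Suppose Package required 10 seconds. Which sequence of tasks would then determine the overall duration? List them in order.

Critical path before the change: Deps→Lint→Package→Scan = 1+9+5+8 = 23 giving 23 seconds.
Package lies on that path, so at 10 seconds the path becomes 28 seconds.
No other chain overtakes it, so the finish is 28 seconds.

Deps, Lint, Package, Scan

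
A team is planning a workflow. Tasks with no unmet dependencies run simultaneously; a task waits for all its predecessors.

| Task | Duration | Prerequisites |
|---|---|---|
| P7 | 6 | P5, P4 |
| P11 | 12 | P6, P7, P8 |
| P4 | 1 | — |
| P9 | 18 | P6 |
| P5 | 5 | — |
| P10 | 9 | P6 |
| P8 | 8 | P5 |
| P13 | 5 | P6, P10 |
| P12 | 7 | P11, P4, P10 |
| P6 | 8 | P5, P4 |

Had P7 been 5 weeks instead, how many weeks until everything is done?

32

Actual critical path: P5→P6→P11→P12 = 5+8+12+7 = 32 ⇒ 32 weeks.
P7 has 2 weeks of float (longest path through it is 30).
The critical path is still P5→P6→P11→P12; finish is now 32 weeks.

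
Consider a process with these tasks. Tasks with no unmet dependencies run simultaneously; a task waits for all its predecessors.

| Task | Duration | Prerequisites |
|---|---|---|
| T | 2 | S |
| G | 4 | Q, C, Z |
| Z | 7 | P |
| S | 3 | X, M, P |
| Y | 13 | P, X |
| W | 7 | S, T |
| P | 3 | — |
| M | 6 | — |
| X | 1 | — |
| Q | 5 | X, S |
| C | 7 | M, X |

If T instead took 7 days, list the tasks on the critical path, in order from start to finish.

M, S, T, W

Actual critical path: M→S→T→W = 6+3+2+7 = 18 ⇒ 18 days.
T is on the critical path; changing it to 7 makes that path 23 days.
That remains the longest chain; total 23 days.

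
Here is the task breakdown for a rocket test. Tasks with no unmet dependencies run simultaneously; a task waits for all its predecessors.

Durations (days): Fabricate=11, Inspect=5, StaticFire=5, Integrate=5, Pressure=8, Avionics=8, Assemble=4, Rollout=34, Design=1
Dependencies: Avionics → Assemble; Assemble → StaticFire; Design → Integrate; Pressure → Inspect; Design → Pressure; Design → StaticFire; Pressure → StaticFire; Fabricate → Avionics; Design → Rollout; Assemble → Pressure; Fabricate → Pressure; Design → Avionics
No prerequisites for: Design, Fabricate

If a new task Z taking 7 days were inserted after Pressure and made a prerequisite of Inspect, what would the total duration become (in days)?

Originally the schedule takes 36 days.
With Z inserted, Inspect now waits for max(Pressure, Z).
New critical path: Fabricate→Avionics→Assemble→Pressure→Z→Inspect = 11+8+4+8+7+5 = 43 ⇒ 43 days.

43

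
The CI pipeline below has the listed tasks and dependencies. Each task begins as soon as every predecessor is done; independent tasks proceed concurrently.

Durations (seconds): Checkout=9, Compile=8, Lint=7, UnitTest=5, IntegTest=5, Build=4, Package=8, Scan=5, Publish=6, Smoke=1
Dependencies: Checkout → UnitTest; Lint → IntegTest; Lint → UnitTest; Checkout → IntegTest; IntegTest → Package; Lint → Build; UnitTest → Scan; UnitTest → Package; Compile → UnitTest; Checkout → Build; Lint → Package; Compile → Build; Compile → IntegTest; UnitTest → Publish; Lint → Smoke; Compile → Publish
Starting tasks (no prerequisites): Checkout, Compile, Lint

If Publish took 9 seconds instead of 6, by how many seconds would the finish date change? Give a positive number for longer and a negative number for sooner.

1

As given, the longest chain is Checkout→UnitTest→Package = 9+5+8 = 22, so the finish is 22 seconds.
The longest path through Publish is only 20 seconds, so Publish has float 2.
Now Checkout→UnitTest→Publish = 9+5+9 = 23 is longest, so the finish becomes 23 seconds.
Change in finish: 23 − 22 = +1 seconds.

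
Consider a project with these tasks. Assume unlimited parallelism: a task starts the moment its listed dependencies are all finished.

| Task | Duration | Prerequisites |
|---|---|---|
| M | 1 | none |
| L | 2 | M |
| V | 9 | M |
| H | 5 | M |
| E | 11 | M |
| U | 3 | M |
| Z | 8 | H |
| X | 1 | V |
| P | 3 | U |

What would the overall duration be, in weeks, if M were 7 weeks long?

As given, the longest chain is M→H→Z = 1+5+8 = 14, so the finish is 14 weeks.
Since M is critical, the +6 change carries straight to that chain (now 20 weeks).
No other chain overtakes it, so the finish is 20 weeks.

20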